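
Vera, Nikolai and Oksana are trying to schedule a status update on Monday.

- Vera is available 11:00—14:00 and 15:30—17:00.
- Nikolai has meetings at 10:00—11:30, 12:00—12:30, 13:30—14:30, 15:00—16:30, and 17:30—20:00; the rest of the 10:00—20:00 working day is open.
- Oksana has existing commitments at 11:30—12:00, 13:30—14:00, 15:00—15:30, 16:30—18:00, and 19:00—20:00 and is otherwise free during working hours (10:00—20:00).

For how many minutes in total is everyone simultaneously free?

Nikolai free within 10:00–20:00: 11:30–12:00, 12:30–13:30, 14:30–15:00, 16:30–17:30.
Oksana free within 10:00–20:00: 10:00–11:30, 12:00–13:30, 14:00–15:00, 15:30–16:30, 18:00–19:00.
Vera ∩ Nikolai: 11:30–12:00, 12:30–13:30, 16:30–17:00.
Vera ∩ Nikolai ∩ Oksana: 12:30–13:30.
Total common minutes: 60.

60 minutes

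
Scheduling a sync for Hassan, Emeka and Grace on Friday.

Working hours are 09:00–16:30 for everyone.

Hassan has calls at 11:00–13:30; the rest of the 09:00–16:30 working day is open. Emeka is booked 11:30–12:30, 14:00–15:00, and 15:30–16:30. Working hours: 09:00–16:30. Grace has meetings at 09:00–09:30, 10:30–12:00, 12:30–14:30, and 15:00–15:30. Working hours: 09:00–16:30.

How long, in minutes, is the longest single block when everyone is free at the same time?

60 minutes

Hassan free within 09:00–16:30: 09:00–11:00, 13:30–16:30.
Emeka free within 09:00–16:30: 09:00–11:30, 12:30–14:00, 15:00–15:30.
Grace free within 09:00–16:30: 09:30–10:30, 12:00–12:30, 14:30–15:00, 15:30–16:30.
Hassan ∩ Emeka: 09:00–11:00, 13:30–14:00, 15:00–15:30.
Hassan ∩ Emeka ∩ Grace: 09:30–10:30.
Single common window of 60 minutes.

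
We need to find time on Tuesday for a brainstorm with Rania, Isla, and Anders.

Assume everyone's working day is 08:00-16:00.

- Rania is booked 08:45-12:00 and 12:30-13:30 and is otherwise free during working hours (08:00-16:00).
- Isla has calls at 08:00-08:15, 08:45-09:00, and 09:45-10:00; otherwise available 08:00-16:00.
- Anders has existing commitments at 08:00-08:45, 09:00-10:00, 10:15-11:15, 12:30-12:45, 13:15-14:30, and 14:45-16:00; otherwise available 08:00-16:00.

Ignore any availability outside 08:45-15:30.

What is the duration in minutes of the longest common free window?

30 minutes

Rania free within 08:00–16:00: 08:00–08:45, 12:00–12:30, 13:30–16:00.
Isla free within 08:00–16:00: 08:15–08:45, 09:00–09:45, 10:00–16:00.
Anders free within 08:00–16:00: 08:45–09:00, 10:00–10:15, 11:15–12:30, 12:45–13:15, 14:30–14:45.
Rania ∩ Isla: 08:15–08:45, 12:00–12:30, 13:30–16:00.
Rania ∩ Isla ∩ Anders: 12:00–12:30, 14:30–14:45.
Restricted to 08:45–15:30: 12:00–12:30, 14:30–14:45.
Common window lengths: 30, 15 min; longest is 30.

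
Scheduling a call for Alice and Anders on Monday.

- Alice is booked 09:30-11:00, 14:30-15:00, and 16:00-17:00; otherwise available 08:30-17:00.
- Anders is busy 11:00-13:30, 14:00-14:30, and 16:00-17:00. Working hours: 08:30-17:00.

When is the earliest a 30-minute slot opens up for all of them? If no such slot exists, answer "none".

08:30

Alice free within 08:30–17:00: 08:30–09:30, 11:00–14:30, 15:00–16:00.
Anders free within 08:30–17:00: 08:30–11:00, 13:30–14:00, 14:30–16:00.
Alice ∩ Anders: 08:30–09:30, 13:30–14:00, 15:00–16:00.
Windows ≥ 30 min: 08:30–09:30, 13:30–14:00, 15:00–16:00.
Earliest such window starts at 08:30.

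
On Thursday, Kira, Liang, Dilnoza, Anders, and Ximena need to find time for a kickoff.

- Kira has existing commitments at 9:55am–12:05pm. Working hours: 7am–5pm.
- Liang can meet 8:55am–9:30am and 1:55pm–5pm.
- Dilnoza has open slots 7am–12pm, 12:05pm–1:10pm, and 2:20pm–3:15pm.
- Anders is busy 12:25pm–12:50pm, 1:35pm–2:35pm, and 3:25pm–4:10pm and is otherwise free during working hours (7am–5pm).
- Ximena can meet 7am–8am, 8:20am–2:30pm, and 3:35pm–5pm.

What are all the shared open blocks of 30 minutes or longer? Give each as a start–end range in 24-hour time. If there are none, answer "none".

Kira free within 07:00–17:00: 07:00–09:55, 12:05–17:00.
Anders free within 07:00–17:00: 07:00–12:25, 12:50–13:35, 14:35–15:25, 16:10–17:00.
Kira ∩ Liang: 08:55–09:30, 13:55–17:00.
Kira ∩ Liang ∩ Dilnoza: 08:55–09:30, 14:20–15:15.
Kira ∩ Liang ∩ Dilnoza ∩ Anders: 08:55–09:30, 14:35–15:15.
Kira ∩ Liang ∩ Dilnoza ∩ Anders ∩ Ximena: 08:55–09:30.
Windows ≥ 30 min: 08:55–09:30.

08:55–09:30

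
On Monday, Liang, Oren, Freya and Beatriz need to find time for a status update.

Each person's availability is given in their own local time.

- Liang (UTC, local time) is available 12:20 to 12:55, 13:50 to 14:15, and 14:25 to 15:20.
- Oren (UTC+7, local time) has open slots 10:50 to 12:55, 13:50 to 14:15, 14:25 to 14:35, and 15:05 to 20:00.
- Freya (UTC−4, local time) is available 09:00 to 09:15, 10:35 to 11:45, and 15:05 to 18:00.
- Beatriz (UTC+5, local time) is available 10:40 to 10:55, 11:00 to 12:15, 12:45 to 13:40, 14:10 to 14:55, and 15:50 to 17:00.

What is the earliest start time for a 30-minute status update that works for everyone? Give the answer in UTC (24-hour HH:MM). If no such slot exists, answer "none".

none

Liang → UTC: 12:20–12:55, 13:50–14:15, 14:25–15:20.
Oren → UTC: 03:50–05:55, 06:50–07:15, 07:25–07:35, 08:05–13:00.
Freya → UTC: 13:00–13:15, 14:35–15:45, 19:05–22:00.
Beatriz → UTC: 05:40–05:55, 06:00–07:15, 07:45–08:40, 09:10–09:55, 10:50–12:00.
Liang ∩ Oren: 12:20–12:55.
Liang ∩ Oren ∩ Freya: (none).
Liang ∩ Oren ∩ Freya ∩ Beatriz: (none).
Windows ≥ 30 min: (none).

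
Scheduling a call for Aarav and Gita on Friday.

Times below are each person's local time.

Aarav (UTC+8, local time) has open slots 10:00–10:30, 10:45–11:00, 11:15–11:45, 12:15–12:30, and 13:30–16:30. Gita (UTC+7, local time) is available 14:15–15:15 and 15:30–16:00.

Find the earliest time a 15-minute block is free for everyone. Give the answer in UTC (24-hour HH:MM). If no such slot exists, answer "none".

Aarav → UTC: 02:00–02:30, 02:45–03:00, 03:15–03:45, 04:15–04:30, 05:30–08:30.
Gita → UTC: 07:15–08:15, 08:30–09:00.
Aarav ∩ Gita: 07:15–08:15.
Windows ≥ 15 min: 07:15–08:15.
Earliest such window starts at 07:15.

07:15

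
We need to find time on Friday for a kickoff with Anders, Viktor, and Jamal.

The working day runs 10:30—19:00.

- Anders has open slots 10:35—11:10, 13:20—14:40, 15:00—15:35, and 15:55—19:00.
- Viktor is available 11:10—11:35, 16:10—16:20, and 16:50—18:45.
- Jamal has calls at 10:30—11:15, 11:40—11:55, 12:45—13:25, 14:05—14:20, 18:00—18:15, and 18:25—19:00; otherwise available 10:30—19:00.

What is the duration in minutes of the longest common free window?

70 minutes

Jamal free within 10:30–19:00: 11:15–11:40, 11:55–12:45, 13:25–14:05, 14:20–18:00, 18:15–18:25.
Anders ∩ Viktor: 16:10–16:20, 16:50–18:45.
Anders ∩ Viktor ∩ Jamal: 16:10–16:20, 16:50–18:00, 18:15–18:25.
Common window lengths: 10, 70, 10 min; longest is 70.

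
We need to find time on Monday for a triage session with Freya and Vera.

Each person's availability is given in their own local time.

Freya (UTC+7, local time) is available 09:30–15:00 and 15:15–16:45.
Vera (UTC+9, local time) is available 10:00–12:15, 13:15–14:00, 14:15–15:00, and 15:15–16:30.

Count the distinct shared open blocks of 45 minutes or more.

4

Freya → UTC: 02:30–08:00, 08:15–09:45.
Vera → UTC: 01:00–03:15, 04:15–05:00, 05:15–06:00, 06:15–07:30.
Freya ∩ Vera: 02:30–03:15, 04:15–05:00, 05:15–06:00, 06:15–07:30.
Windows ≥ 45 min: 02:30–03:15, 04:15–05:00, 05:15–06:00, 06:15–07:30.
That's 4 windows.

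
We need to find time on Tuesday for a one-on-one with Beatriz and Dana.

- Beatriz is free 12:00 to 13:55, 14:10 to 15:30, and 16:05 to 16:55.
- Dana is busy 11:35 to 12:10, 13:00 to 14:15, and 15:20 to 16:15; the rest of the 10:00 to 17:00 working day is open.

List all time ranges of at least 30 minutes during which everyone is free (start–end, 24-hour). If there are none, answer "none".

Dana free within 10:00–17:00: 10:00–11:35, 12:10–13:00, 14:15–15:20, 16:15–17:00.
Beatriz ∩ Dana: 12:10–13:00, 14:15–15:20, 16:15–16:55.
Windows ≥ 30 min: 12:10–13:00, 14:15–15:20, 16:15–16:55.

12:10–13:00, 14:15–15:20, 16:15–16:55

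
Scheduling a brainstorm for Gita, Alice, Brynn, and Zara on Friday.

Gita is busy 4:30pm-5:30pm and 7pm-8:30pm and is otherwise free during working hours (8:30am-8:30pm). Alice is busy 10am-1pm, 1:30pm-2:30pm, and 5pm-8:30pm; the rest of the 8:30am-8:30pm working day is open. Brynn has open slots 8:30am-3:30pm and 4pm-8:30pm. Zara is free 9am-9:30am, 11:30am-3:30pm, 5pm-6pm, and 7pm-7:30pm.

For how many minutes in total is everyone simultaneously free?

120 minutes

Gita free within 08:30–20:30: 08:30–16:30, 17:30–19:00.
Alice free within 08:30–20:30: 08:30–10:00, 13:00–13:30, 14:30–17:00.
Gita ∩ Alice: 08:30–10:00, 13:00–13:30, 14:30–16:30.
Gita ∩ Alice ∩ Brynn: 08:30–10:00, 13:00–13:30, 14:30–15:30, 16:00–16:30.
Gita ∩ Alice ∩ Brynn ∩ Zara: 09:00–09:30, 13:00–13:30, 14:30–15:30.
Total common minutes: 30 + 30 + 60 = 120.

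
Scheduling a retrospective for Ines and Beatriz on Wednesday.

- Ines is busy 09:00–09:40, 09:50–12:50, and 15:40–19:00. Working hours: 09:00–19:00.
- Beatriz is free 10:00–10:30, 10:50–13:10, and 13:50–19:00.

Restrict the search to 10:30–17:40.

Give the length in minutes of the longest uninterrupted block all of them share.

Ines free within 09:00–19:00: 09:40–09:50, 12:50–15:40.
Ines ∩ Beatriz: 12:50–13:10, 13:50–15:40.
Restricted to 10:30–17:40: 12:50–13:10, 13:50–15:40.
Common window lengths: 20, 110 min; longest is 110.

110 minutes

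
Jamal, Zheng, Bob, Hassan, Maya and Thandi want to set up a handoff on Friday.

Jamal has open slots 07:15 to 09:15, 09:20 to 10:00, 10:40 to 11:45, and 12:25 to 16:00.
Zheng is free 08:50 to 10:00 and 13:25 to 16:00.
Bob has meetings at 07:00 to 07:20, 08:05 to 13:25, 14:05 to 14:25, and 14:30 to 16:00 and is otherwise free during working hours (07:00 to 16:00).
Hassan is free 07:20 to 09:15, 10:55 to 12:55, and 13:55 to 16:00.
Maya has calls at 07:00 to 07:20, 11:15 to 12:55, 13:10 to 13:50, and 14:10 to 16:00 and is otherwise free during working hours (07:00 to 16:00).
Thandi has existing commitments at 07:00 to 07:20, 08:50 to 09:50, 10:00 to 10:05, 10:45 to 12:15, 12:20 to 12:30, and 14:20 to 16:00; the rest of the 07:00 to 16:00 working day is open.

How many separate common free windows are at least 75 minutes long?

0

Bob free within 07:00–16:00: 07:20–08:05, 13:25–14:05, 14:25–14:30.
Maya free within 07:00–16:00: 07:20–11:15, 12:55–13:10, 13:50–14:10.
Thandi free within 07:00–16:00: 07:20–08:50, 09:50–10:00, 10:05–10:45, 12:15–12:20, 12:30–14:20.
Jamal ∩ Zheng: 08:50–09:15, 09:20–10:00, 13:25–16:00.
Jamal ∩ Zheng ∩ Bob: 13:25–14:05, 14:25–14:30.
Jamal ∩ Zheng ∩ Bob ∩ Hassan: 13:55–14:05, 14:25–14:30.
Jamal ∩ Zheng ∩ Bob ∩ Hassan ∩ Maya: 13:55–14:05.
Jamal ∩ Zheng ∩ Bob ∩ Hassan ∩ Maya ∩ Thandi: 13:55–14:05.
Windows ≥ 75 min: (none).
That's 0 windows.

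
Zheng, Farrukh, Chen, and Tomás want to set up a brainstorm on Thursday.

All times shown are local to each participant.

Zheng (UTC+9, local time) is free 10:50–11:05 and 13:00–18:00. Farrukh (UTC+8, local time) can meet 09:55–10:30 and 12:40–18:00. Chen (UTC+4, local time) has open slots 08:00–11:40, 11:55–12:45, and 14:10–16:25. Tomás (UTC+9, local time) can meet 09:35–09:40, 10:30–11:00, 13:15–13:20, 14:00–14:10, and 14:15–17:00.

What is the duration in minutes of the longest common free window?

Zheng → UTC: 01:50–02:05, 04:00–09:00.
Farrukh → UTC: 01:55–02:30, 04:40–10:00.
Chen → UTC: 04:00–07:40, 07:55–08:45, 10:10–12:25.
Tomás → UTC: 00:35–00:40, 01:30–02:00, 04:15–04:20, 05:00–05:10, 05:15–08:00.
Zheng ∩ Farrukh: 01:55–02:05, 04:40–09:00.
Zheng ∩ Farrukh ∩ Chen: 04:40–07:40, 07:55–08:45.
Zheng ∩ Farrukh ∩ Chen ∩ Tomás: 05:00–05:10, 05:15–07:40, 07:55–08:00.
Common window lengths: 10, 145, 5 min; longest is 145.

145 minutes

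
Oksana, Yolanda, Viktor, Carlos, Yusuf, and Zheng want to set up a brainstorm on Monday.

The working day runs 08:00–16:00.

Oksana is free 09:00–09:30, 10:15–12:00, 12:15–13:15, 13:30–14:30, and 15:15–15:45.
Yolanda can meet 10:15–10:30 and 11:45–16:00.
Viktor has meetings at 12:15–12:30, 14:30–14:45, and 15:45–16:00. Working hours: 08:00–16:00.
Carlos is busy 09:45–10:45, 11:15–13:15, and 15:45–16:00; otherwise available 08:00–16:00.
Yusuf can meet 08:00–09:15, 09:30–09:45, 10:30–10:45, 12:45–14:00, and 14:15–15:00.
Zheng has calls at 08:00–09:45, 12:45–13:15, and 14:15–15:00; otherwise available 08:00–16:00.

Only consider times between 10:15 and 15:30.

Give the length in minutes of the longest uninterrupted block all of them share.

30 minutes

Viktor free within 08:00–16:00: 08:00–12:15, 12:30–14:30, 14:45–15:45.
Carlos free within 08:00–16:00: 08:00–09:45, 10:45–11:15, 13:15–15:45.
Zheng free within 08:00–16:00: 09:45–12:45, 13:15–14:15, 15:00–16:00.
Oksana ∩ Yolanda: 10:15–10:30, 11:45–12:00, 12:15–13:15, 13:30–14:30, 15:15–15:45.
Oksana ∩ Yolanda ∩ Viktor: 10:15–10:30, 11:45–12:00, 12:30–13:15, 13:30–14:30, 15:15–15:45.
Oksana ∩ Yolanda ∩ Viktor ∩ Carlos: 13:30–14:30, 15:15–15:45.
Oksana ∩ Yolanda ∩ Viktor ∩ Carlos ∩ Yusuf: 13:30–14:00, 14:15–14:30.
Oksana ∩ Yolanda ∩ Viktor ∩ Carlos ∩ Yusuf ∩ Zheng: 13:30–14:00.
Restricted to 10:15–15:30: 13:30–14:00.
Single common window of 30 minutes.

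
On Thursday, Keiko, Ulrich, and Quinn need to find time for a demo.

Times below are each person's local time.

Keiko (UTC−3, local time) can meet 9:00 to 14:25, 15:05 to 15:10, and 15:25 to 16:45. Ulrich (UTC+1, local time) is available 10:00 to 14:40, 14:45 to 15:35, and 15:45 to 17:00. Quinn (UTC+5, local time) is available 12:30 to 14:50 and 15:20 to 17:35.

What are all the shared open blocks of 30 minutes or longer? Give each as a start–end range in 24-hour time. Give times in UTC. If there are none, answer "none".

Keiko → UTC: 12:00–17:25, 18:05–18:10, 18:25–19:45.
Ulrich → UTC: 09:00–13:40, 13:45–14:35, 14:45–16:00.
Quinn → UTC: 07:30–09:50, 10:20–12:35.
Keiko ∩ Ulrich: 12:00–13:40, 13:45–14:35, 14:45–16:00.
Keiko ∩ Ulrich ∩ Quinn: 12:00–12:35.
Windows ≥ 30 min: 12:00–12:35.

12:00–12:35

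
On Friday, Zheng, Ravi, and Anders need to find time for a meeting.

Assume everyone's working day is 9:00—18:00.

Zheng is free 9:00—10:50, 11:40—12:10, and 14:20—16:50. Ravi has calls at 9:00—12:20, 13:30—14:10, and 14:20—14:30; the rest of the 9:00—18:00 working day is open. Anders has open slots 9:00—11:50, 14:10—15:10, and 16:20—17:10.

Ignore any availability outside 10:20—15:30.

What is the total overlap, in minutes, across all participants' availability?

40 minutes

Ravi free within 09:00–18:00: 12:20–13:30, 14:10–14:20, 14:30–18:00.
Zheng ∩ Ravi: 14:30–16:50.
Zheng ∩ Ravi ∩ Anders: 14:30–15:10, 16:20–16:50.
Restricted to 10:20–15:30: 14:30–15:10.
Total common minutes: 40.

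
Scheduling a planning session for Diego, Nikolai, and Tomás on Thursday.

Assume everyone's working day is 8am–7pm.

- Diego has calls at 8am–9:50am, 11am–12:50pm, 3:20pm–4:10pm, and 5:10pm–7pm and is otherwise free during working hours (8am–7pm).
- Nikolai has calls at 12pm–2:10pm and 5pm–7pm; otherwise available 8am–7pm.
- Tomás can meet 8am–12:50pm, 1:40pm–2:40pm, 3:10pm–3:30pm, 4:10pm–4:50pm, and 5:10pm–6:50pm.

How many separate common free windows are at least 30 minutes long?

Diego free within 08:00–19:00: 09:50–11:00, 12:50–15:20, 16:10–17:10.
Nikolai free within 08:00–19:00: 08:00–12:00, 14:10–17:00.
Diego ∩ Nikolai: 09:50–11:00, 14:10–15:20, 16:10–17:00.
Diego ∩ Nikolai ∩ Tomás: 09:50–11:00, 14:10–14:40, 15:10–15:20, 16:10–16:50.
Windows ≥ 30 min: 09:50–11:00, 14:10–14:40, 16:10–16:50.
That's 3 windows.

3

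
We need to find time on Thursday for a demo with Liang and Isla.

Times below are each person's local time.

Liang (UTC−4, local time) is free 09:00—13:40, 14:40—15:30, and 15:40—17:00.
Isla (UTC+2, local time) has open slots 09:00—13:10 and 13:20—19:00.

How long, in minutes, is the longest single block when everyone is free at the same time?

240 minutes

Liang → UTC: 13:00–17:40, 18:40–19:30, 19:40–21:00.
Isla → UTC: 07:00–11:10, 11:20–17:00.
Liang ∩ Isla: 13:00–17:00.
Single common window of 240 minutes.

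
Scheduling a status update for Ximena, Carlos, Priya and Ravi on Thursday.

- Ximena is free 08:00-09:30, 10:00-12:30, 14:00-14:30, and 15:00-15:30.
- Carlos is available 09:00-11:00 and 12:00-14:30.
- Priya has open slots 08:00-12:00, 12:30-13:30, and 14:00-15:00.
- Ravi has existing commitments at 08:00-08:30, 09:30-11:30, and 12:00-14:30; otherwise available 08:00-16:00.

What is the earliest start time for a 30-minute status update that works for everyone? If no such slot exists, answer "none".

Ravi free within 08:00–16:00: 08:30–09:30, 11:30–12:00, 14:30–16:00.
Ximena ∩ Carlos: 09:00–09:30, 10:00–11:00, 12:00–12:30, 14:00–14:30.
Ximena ∩ Carlos ∩ Priya: 09:00–09:30, 10:00–11:00, 14:00–14:30.
Ximena ∩ Carlos ∩ Priya ∩ Ravi: 09:00–09:30.
Windows ≥ 30 min: 09:00–09:30.
Earliest such window starts at 09:00.

09:00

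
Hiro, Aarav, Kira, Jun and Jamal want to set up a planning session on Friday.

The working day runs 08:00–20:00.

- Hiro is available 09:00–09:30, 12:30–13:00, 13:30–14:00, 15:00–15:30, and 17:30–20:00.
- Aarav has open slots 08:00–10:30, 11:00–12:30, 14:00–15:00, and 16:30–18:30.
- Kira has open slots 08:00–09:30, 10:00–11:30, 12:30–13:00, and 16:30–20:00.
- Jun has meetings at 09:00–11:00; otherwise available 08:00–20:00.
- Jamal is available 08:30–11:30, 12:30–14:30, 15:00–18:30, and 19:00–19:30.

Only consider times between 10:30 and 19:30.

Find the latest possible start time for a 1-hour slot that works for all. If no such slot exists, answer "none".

17:30

Jun free within 08:00–20:00: 08:00–09:00, 11:00–20:00.
Hiro ∩ Aarav: 09:00–09:30, 17:30–18:30.
Hiro ∩ Aarav ∩ Kira: 09:00–09:30, 17:30–18:30.
Hiro ∩ Aarav ∩ Kira ∩ Jun: 17:30–18:30.
Hiro ∩ Aarav ∩ Kira ∩ Jun ∩ Jamal: 17:30–18:30.
Restricted to 10:30–19:30: 17:30–18:30.
Windows ≥ 60 min: 17:30–18:30.
Latest start in the last window 17:30–18:30 is 18:30 − 60 min = 17:30.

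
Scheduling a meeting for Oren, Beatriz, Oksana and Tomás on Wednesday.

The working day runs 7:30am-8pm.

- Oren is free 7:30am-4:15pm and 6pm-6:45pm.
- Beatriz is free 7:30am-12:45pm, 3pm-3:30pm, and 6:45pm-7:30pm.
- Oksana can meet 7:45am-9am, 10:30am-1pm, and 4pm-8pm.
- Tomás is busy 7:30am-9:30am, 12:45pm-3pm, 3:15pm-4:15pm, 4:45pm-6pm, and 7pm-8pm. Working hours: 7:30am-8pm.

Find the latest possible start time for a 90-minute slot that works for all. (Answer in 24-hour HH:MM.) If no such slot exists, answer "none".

11:15

Tomás free within 07:30–20:00: 09:30–12:45, 15:00–15:15, 16:15–16:45, 18:00–19:00.
Oren ∩ Beatriz: 07:30–12:45, 15:00–15:30.
Oren ∩ Beatriz ∩ Oksana: 07:45–09:00, 10:30–12:45.
Oren ∩ Beatriz ∩ Oksana ∩ Tomás: 10:30–12:45.
Windows ≥ 90 min: 10:30–12:45.
Latest start in the last window 10:30–12:45 is 12:45 − 90 min = 11:15.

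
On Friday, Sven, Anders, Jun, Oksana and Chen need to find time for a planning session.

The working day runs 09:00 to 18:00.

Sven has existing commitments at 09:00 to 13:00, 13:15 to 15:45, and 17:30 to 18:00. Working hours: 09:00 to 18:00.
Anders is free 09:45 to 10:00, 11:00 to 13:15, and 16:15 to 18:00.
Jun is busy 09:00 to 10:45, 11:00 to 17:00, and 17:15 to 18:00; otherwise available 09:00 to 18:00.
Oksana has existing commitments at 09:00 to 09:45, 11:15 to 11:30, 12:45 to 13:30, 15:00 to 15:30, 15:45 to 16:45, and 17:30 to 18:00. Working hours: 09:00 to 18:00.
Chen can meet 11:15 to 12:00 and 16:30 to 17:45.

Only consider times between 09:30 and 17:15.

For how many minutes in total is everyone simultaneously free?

15 minutes

Sven free within 09:00–18:00: 13:00–13:15, 15:45–17:30.
Jun free within 09:00–18:00: 10:45–11:00, 17:00–17:15.
Oksana free within 09:00–18:00: 09:45–11:15, 11:30–12:45, 13:30–15:00, 15:30–15:45, 16:45–17:30.
Sven ∩ Anders: 13:00–13:15, 16:15–17:30.
Sven ∩ Anders ∩ Jun: 17:00–17:15.
Sven ∩ Anders ∩ Jun ∩ Oksana: 17:00–17:15.
Sven ∩ Anders ∩ Jun ∩ Oksana ∩ Chen: 17:00–17:15.
Restricted to 09:30–17:15: 17:00–17:15.
Total common minutes: 15.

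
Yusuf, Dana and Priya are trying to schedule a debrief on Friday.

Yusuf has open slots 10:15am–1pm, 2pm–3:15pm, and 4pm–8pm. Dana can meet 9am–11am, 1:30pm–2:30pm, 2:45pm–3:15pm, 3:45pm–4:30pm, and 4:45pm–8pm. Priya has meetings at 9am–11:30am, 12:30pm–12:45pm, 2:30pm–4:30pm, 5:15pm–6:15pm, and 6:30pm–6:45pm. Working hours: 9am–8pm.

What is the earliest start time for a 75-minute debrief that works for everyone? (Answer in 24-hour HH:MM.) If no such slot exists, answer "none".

Priya free within 09:00–20:00: 11:30–12:30, 12:45–14:30, 16:30–17:15, 18:15–18:30, 18:45–20:00.
Yusuf ∩ Dana: 10:15–11:00, 14:00–14:30, 14:45–15:15, 16:00–16:30, 16:45–20:00.
Yusuf ∩ Dana ∩ Priya: 14:00–14:30, 16:45–17:15, 18:15–18:30, 18:45–20:00.
Windows ≥ 75 min: 18:45–20:00.
Earliest such window starts at 18:45.

18:45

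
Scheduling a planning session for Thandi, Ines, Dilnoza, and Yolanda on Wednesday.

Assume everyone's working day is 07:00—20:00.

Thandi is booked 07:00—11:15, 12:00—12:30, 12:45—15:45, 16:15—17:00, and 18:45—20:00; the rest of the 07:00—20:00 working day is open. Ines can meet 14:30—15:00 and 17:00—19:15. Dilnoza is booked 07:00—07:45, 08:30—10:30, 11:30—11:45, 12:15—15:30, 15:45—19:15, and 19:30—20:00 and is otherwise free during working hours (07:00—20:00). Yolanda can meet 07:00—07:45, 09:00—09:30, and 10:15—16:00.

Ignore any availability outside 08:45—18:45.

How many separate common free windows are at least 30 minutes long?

Thandi free within 07:00–20:00: 11:15–12:00, 12:30–12:45, 15:45–16:15, 17:00–18:45.
Dilnoza free within 07:00–20:00: 07:45–08:30, 10:30–11:30, 11:45–12:15, 15:30–15:45, 19:15–19:30.
Thandi ∩ Ines: 17:00–18:45.
Thandi ∩ Ines ∩ Dilnoza: (none).
Thandi ∩ Ines ∩ Dilnoza ∩ Yolanda: (none).
Restricted to 08:45–18:45: (none).
Windows ≥ 30 min: (none).
That's 0 windows.

0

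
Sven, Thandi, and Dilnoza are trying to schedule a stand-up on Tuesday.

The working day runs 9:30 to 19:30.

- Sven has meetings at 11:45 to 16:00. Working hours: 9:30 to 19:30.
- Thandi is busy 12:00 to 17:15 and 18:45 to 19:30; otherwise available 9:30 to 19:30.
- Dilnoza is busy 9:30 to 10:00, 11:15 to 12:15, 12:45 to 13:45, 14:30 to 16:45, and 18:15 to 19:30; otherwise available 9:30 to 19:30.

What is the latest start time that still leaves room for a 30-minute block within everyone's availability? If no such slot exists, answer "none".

Sven free within 09:30–19:30: 09:30–11:45, 16:00–19:30.
Thandi free within 09:30–19:30: 09:30–12:00, 17:15–18:45.
Dilnoza free within 09:30–19:30: 10:00–11:15, 12:15–12:45, 13:45–14:30, 16:45–18:15.
Sven ∩ Thandi: 09:30–11:45, 17:15–18:45.
Sven ∩ Thandi ∩ Dilnoza: 10:00–11:15, 17:15–18:15.
Windows ≥ 30 min: 10:00–11:15, 17:15–18:15.
Latest start in the last window 17:15–18:15 is 18:15 − 30 min = 17:45.

17:45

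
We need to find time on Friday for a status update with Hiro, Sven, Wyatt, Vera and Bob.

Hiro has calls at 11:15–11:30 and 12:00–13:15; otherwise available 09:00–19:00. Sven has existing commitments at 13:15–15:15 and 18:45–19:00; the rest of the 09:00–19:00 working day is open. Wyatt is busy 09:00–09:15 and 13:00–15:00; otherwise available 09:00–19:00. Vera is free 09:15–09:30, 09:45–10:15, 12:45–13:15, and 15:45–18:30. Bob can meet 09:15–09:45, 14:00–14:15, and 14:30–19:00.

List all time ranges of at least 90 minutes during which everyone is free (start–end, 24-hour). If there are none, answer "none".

Hiro free within 09:00–19:00: 09:00–11:15, 11:30–12:00, 13:15–19:00.
Sven free within 09:00–19:00: 09:00–13:15, 15:15–18:45.
Wyatt free within 09:00–19:00: 09:15–13:00, 15:00–19:00.
Hiro ∩ Sven: 09:00–11:15, 11:30–12:00, 15:15–18:45.
Hiro ∩ Sven ∩ Wyatt: 09:15–11:15, 11:30–12:00, 15:15–18:45.
Hiro ∩ Sven ∩ Wyatt ∩ Vera: 09:15–09:30, 09:45–10:15, 15:45–18:30.
Hiro ∩ Sven ∩ Wyatt ∩ Vera ∩ Bob: 09:15–09:30, 15:45–18:30.
Windows ≥ 90 min: 15:45–18:30.

15:45–18:30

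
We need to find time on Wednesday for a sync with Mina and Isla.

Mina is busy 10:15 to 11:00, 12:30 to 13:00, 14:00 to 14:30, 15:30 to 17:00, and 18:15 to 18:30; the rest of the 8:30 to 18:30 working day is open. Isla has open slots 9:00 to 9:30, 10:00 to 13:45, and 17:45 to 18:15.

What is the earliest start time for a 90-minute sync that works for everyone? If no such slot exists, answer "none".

Mina free within 08:30–18:30: 08:30–10:15, 11:00–12:30, 13:00–14:00, 14:30–15:30, 17:00–18:15.
Mina ∩ Isla: 09:00–09:30, 10:00–10:15, 11:00–12:30, 13:00–13:45, 17:45–18:15.
Windows ≥ 90 min: 11:00–12:30.
Earliest such window starts at 11:00.

11:00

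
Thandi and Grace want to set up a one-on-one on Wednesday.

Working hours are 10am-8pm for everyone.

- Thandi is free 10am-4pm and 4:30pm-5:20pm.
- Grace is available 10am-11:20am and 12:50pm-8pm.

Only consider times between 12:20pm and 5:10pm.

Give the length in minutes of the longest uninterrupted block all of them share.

Thandi ∩ Grace: 10:00–11:20, 12:50–16:00, 16:30–17:20.
Restricted to 12:20–17:10: 12:50–16:00, 16:30–17:10.
Common window lengths: 190, 40 min; longest is 190.

190 minutes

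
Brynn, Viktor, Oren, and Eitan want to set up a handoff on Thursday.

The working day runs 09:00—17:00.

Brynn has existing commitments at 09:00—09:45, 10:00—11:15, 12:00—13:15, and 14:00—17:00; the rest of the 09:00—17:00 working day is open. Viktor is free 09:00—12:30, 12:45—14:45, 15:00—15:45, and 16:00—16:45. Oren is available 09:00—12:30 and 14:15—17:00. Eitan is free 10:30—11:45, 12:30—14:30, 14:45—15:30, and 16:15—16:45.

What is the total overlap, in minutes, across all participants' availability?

30 minutes

Brynn free within 09:00–17:00: 09:45–10:00, 11:15–12:00, 13:15–14:00.
Brynn ∩ Viktor: 09:45–10:00, 11:15–12:00, 13:15–14:00.
Brynn ∩ Viktor ∩ Oren: 09:45–10:00, 11:15–12:00.
Brynn ∩ Viktor ∩ Oren ∩ Eitan: 11:15–11:45.
Total common minutes: 30.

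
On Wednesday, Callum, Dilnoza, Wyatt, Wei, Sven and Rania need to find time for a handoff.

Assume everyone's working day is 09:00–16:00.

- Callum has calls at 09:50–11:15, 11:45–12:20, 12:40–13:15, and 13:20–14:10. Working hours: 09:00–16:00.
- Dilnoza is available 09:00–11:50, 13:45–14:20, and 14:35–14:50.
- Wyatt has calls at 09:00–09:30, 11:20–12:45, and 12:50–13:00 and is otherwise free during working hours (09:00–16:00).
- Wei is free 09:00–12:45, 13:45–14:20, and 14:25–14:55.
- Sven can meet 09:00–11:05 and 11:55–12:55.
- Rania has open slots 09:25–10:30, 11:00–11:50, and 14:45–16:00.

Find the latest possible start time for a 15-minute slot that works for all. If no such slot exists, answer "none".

Callum free within 09:00–16:00: 09:00–09:50, 11:15–11:45, 12:20–12:40, 13:15–13:20, 14:10–16:00.
Wyatt free within 09:00–16:00: 09:30–11:20, 12:45–12:50, 13:00–16:00.
Callum ∩ Dilnoza: 09:00–09:50, 11:15–11:45, 14:10–14:20, 14:35–14:50.
Callum ∩ Dilnoza ∩ Wyatt: 09:30–09:50, 11:15–11:20, 14:10–14:20, 14:35–14:50.
Callum ∩ Dilnoza ∩ Wyatt ∩ Wei: 09:30–09:50, 11:15–11:20, 14:10–14:20, 14:35–14:50.
Callum ∩ Dilnoza ∩ Wyatt ∩ Wei ∩ Sven: 09:30–09:50.
Callum ∩ Dilnoza ∩ Wyatt ∩ Wei ∩ Sven ∩ Rania: 09:30–09:50.
Windows ≥ 15 min: 09:30–09:50.
Latest start in the last window 09:30–09:50 is 09:50 − 15 min = 09:35.

09:35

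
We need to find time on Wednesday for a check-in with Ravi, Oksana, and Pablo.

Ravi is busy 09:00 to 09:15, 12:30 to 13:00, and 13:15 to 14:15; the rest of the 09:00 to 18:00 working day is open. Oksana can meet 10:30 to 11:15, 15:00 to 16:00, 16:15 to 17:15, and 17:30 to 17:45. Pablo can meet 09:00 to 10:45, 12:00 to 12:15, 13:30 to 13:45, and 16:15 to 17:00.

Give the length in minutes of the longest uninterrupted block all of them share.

Ravi free within 09:00–18:00: 09:15–12:30, 13:00–13:15, 14:15–18:00.
Ravi ∩ Oksana: 10:30–11:15, 15:00–16:00, 16:15–17:15, 17:30–17:45.
Ravi ∩ Oksana ∩ Pablo: 10:30–10:45, 16:15–17:00.
Common window lengths: 15, 45 min; longest is 45.

45 minutes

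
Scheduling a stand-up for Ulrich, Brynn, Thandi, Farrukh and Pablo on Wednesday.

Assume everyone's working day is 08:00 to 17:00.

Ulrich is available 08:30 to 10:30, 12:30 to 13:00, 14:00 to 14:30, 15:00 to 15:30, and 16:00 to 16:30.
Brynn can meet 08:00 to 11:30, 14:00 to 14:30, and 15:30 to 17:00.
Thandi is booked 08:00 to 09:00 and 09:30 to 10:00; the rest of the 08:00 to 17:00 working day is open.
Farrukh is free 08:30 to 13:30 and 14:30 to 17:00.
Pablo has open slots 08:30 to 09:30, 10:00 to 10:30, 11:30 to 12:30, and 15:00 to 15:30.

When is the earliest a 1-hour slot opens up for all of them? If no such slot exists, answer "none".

Thandi free within 08:00–17:00: 09:00–09:30, 10:00–17:00.
Ulrich ∩ Brynn: 08:30–10:30, 14:00–14:30, 16:00–16:30.
Ulrich ∩ Brynn ∩ Thandi: 09:00–09:30, 10:00–10:30, 14:00–14:30, 16:00–16:30.
Ulrich ∩ Brynn ∩ Thandi ∩ Farrukh: 09:00–09:30, 10:00–10:30, 16:00–16:30.
Ulrich ∩ Brynn ∩ Thandi ∩ Farrukh ∩ Pablo: 09:00–09:30, 10:00–10:30.
Windows ≥ 60 min: (none).

none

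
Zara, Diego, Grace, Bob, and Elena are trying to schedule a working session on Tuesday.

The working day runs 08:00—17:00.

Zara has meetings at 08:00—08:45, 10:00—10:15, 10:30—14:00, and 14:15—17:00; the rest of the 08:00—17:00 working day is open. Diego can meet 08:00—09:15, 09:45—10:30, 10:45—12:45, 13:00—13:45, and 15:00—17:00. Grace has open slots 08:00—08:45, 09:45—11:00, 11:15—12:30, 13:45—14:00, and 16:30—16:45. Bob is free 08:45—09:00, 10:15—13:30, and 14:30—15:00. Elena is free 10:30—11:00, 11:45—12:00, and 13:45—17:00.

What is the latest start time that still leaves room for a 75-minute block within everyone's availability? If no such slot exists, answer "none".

none

Zara free within 08:00–17:00: 08:45–10:00, 10:15–10:30, 14:00–14:15.
Zara ∩ Diego: 08:45–09:15, 09:45–10:00, 10:15–10:30.
Zara ∩ Diego ∩ Grace: 09:45–10:00, 10:15–10:30.
Zara ∩ Diego ∩ Grace ∩ Bob: 10:15–10:30.
Zara ∩ Diego ∩ Grace ∩ Bob ∩ Elena: (none).
Windows ≥ 75 min: (none).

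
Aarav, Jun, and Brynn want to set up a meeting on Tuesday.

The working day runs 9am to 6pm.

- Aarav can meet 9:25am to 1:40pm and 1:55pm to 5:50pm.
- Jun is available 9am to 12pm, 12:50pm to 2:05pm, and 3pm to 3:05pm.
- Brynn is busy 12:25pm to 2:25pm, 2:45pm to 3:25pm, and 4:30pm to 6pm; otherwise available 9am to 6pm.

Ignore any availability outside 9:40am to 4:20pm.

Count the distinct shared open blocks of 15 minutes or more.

Brynn free within 09:00–18:00: 09:00–12:25, 14:25–14:45, 15:25–16:30.
Aarav ∩ Jun: 09:25–12:00, 12:50–13:40, 13:55–14:05, 15:00–15:05.
Aarav ∩ Jun ∩ Brynn: 09:25–12:00.
Restricted to 09:40–16:20: 09:40–12:00.
Windows ≥ 15 min: 09:40–12:00.
That's 1 window.

1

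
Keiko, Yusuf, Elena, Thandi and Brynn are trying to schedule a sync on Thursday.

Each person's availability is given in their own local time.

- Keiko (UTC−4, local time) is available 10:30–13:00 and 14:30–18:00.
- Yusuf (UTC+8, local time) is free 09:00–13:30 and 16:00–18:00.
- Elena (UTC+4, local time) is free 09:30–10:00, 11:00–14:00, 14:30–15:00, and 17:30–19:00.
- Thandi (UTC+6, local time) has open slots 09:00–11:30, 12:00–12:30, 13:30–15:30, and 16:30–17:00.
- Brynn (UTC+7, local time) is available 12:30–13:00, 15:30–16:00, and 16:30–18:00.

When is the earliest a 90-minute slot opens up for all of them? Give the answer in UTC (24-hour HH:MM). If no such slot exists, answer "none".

none

Keiko → UTC: 14:30–17:00, 18:30–22:00.
Yusuf → UTC: 01:00–05:30, 08:00–10:00.
Elena → UTC: 05:30–06:00, 07:00–10:00, 10:30–11:00, 13:30–15:00.
Thandi → UTC: 03:00–05:30, 06:00–06:30, 07:30–09:30, 10:30–11:00.
Brynn → UTC: 05:30–06:00, 08:30–09:00, 09:30–11:00.
Keiko ∩ Yusuf: (none).
Keiko ∩ Yusuf ∩ Elena: (none).
Keiko ∩ Yusuf ∩ Elena ∩ Thandi: (none).
Keiko ∩ Yusuf ∩ Elena ∩ Thandi ∩ Brynn: (none).
Windows ≥ 90 min: (none).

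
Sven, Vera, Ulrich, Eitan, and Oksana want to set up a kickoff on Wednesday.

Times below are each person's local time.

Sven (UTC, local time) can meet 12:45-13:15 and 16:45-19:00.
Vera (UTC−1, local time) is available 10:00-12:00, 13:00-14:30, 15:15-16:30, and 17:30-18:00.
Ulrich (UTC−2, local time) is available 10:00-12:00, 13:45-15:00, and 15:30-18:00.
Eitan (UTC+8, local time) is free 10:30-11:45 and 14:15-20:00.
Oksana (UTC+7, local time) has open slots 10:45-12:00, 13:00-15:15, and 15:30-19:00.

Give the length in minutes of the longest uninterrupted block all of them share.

Sven → UTC: 12:45–13:15, 16:45–19:00.
Vera → UTC: 11:00–13:00, 14:00–15:30, 16:15–17:30, 18:30–19:00.
Ulrich → UTC: 12:00–14:00, 15:45–17:00, 17:30–20:00.
Eitan → UTC: 02:30–03:45, 06:15–12:00.
Oksana → UTC: 03:45–05:00, 06:00–08:15, 08:30–12:00.
Sven ∩ Vera: 12:45–13:00, 16:45–17:30, 18:30–19:00.
Sven ∩ Vera ∩ Ulrich: 12:45–13:00, 16:45–17:00, 18:30–19:00.
Sven ∩ Vera ∩ Ulrich ∩ Eitan: (none).
Sven ∩ Vera ∩ Ulrich ∩ Eitan ∩ Oksana: (none).
No common window.

0 minutes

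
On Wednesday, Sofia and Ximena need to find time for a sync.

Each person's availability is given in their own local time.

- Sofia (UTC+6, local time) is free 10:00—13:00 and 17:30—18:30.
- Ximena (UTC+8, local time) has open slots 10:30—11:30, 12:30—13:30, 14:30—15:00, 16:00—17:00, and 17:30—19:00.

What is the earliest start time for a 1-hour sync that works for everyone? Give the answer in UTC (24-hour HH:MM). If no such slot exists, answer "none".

04:30

Sofia → UTC: 04:00–07:00, 11:30–12:30.
Ximena → UTC: 02:30–03:30, 04:30–05:30, 06:30–07:00, 08:00–09:00, 09:30–11:00.
Sofia ∩ Ximena: 04:30–05:30, 06:30–07:00.
Windows ≥ 60 min: 04:30–05:30.
Earliest such window starts at 04:30.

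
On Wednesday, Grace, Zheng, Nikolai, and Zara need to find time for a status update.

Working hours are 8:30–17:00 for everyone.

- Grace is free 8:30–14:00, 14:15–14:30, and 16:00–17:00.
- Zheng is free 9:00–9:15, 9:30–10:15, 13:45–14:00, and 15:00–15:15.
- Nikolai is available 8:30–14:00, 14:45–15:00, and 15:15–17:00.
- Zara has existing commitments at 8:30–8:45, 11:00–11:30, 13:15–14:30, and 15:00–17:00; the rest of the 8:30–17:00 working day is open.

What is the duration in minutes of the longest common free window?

Zara free within 08:30–17:00: 08:45–11:00, 11:30–13:15, 14:30–15:00.
Grace ∩ Zheng: 09:00–09:15, 09:30–10:15, 13:45–14:00.
Grace ∩ Zheng ∩ Nikolai: 09:00–09:15, 09:30–10:15, 13:45–14:00.
Grace ∩ Zheng ∩ Nikolai ∩ Zara: 09:00–09:15, 09:30–10:15.
Common window lengths: 15, 45 min; longest is 45.

45 minutes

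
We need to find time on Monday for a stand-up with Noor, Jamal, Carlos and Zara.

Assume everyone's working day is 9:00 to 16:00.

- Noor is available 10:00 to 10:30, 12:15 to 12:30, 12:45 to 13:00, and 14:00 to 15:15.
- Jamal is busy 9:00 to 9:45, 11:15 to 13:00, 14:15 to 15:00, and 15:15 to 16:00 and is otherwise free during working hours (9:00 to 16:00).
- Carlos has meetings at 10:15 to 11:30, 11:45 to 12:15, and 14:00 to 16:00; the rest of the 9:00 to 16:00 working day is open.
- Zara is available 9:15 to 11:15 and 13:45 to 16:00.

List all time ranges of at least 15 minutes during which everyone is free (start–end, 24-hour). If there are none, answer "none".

10:00–10:15

Jamal free within 09:00–16:00: 09:45–11:15, 13:00–14:15, 15:00–15:15.
Carlos free within 09:00–16:00: 09:00–10:15, 11:30–11:45, 12:15–14:00.
Noor ∩ Jamal: 10:00–10:30, 14:00–14:15, 15:00–15:15.
Noor ∩ Jamal ∩ Carlos: 10:00–10:15.
Noor ∩ Jamal ∩ Carlos ∩ Zara: 10:00–10:15.
Windows ≥ 15 min: 10:00–10:15.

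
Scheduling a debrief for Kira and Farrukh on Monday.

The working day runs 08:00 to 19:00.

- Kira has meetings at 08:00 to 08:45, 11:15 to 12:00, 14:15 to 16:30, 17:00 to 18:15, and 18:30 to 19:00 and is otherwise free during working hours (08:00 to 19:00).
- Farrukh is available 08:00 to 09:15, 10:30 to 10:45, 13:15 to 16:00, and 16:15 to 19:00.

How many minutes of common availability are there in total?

150 minutes

Kira free within 08:00–19:00: 08:45–11:15, 12:00–14:15, 16:30–17:00, 18:15–18:30.
Kira ∩ Farrukh: 08:45–09:15, 10:30–10:45, 13:15–14:15, 16:30–17:00, 18:15–18:30.
Total common minutes: 30 + 15 + 60 + 30 + 15 = 150.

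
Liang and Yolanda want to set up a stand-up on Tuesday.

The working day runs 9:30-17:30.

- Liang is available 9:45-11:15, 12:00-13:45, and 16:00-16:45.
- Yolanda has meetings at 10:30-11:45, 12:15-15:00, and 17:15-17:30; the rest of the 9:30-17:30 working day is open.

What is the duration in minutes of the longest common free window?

Yolanda free within 09:30–17:30: 09:30–10:30, 11:45–12:15, 15:00–17:15.
Liang ∩ Yolanda: 09:45–10:30, 12:00–12:15, 16:00–16:45.
Common window lengths: 45, 15, 45 min; longest is 45.

45 minutes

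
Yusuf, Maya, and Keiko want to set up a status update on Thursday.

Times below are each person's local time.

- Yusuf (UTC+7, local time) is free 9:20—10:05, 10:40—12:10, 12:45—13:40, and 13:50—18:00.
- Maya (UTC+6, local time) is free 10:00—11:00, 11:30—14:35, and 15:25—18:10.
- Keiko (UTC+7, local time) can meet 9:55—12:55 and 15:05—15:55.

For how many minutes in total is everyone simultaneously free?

Yusuf → UTC: 02:20–03:05, 03:40–05:10, 05:45–06:40, 06:50–11:00.
Maya → UTC: 04:00–05:00, 05:30–08:35, 09:25–12:10.
Keiko → UTC: 02:55–05:55, 08:05–08:55.
Yusuf ∩ Maya: 04:00–05:00, 05:45–06:40, 06:50–08:35, 09:25–11:00.
Yusuf ∩ Maya ∩ Keiko: 04:00–05:00, 05:45–05:55, 08:05–08:35.
Total common minutes: 60 + 10 + 30 = 100.

100 minutes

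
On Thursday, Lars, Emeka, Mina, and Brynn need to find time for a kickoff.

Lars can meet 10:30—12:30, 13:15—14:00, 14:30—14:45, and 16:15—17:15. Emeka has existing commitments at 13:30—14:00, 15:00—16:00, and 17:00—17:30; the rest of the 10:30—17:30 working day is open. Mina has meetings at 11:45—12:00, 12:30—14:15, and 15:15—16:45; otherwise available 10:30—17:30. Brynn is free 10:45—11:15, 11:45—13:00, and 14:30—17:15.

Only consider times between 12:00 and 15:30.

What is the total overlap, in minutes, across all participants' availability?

45 minutes

Emeka free within 10:30–17:30: 10:30–13:30, 14:00–15:00, 16:00–17:00.
Mina free within 10:30–17:30: 10:30–11:45, 12:00–12:30, 14:15–15:15, 16:45–17:30.
Lars ∩ Emeka: 10:30–12:30, 13:15–13:30, 14:30–14:45, 16:15–17:00.
Lars ∩ Emeka ∩ Mina: 10:30–11:45, 12:00–12:30, 14:30–14:45, 16:45–17:00.
Lars ∩ Emeka ∩ Mina ∩ Brynn: 10:45–11:15, 12:00–12:30, 14:30–14:45, 16:45–17:00.
Restricted to 12:00–15:30: 12:00–12:30, 14:30–14:45.
Total common minutes: 30 + 15 = 45.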